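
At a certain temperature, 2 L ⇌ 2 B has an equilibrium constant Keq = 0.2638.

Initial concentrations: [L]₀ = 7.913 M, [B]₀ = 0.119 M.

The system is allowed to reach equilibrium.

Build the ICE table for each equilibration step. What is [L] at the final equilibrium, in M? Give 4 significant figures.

Q₀ = 2.2616e-04 vs Keq = 0.2638 ⇒ Q<K, forward
Step 1:
                  L         B
  I           7.913     0.119
  C          -2.606     2.606
  E           5.307     2.725
  solve Keq expr → x = 1.303; check Q = 0.2638

[L]_eq = 5.307 M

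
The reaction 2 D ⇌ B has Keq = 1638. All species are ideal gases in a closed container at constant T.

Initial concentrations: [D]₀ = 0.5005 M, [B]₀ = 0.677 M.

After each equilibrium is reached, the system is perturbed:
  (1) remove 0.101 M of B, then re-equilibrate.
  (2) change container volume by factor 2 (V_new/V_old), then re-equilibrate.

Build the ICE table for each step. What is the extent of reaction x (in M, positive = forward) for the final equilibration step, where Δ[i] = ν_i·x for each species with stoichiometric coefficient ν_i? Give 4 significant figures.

Q₀ = 2.703 vs Keq = 1638 ⇒ Q<K, forward
Step 1:
                    D           B
  Initial      0.5005       0.677
  Change      -0.4769      0.2384
  Equil       0.02364      0.9154
  solve Keq expr → x = 0.2384; check Q = 1638
Then remove 0.101 M of B.
Step 2:
                    D           B
  Initial     0.02364      0.8144
  Change    -0.001333  6.6656e-04
  Equil       0.02231      0.8151
  solve Keq expr → x = 6.6656e-04; check Q = 1638
Then change container volume by factor 2 (V_new/V_old).
Step 3:
                    D           B
  Initial     0.01115      0.4075
  Change     0.004576   -0.002288
  Equil       0.01573      0.4053
  solve Keq expr → x = -0.002288; check Q = 1638

x = -0.002288 M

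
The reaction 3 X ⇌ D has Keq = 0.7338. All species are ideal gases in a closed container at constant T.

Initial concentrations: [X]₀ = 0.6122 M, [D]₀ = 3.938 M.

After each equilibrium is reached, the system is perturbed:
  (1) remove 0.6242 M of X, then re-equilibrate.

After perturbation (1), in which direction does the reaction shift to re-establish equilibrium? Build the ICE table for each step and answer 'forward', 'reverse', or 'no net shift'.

Direction: reverse

Q₀ = 17.16 vs Keq = 0.7338 ⇒ Q>K, reverse
Step 1:
                    X           D
  init         0.6122       3.938
  Δ             1.083     -0.3611
  eq            1.696       3.577
  solve Keq expr → x = -0.3611; check Q = 0.7338
Then remove 0.6242 M of X.
Step 2:
                    X           D
  init          1.071       3.577
  Δ            0.5924     -0.1975
  eq            1.664       3.379
  solve Keq expr → x = -0.1975; check Q = 0.7338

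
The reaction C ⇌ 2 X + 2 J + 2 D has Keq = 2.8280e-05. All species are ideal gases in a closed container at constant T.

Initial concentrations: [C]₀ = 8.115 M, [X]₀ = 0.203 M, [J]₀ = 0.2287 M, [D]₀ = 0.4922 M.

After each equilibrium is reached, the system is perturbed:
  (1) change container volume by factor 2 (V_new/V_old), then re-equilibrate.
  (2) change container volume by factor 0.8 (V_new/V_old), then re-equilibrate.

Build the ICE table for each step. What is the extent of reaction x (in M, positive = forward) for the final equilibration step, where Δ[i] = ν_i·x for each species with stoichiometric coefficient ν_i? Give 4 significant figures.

Q₀ = 6.4346e-05 vs Keq = 2.8280e-05 ⇒ Q>K, reverse
Step 1:
                   C          X          J          D
  init         8.115      0.203     0.2287     0.4922
  Δ          0.01678   -0.03356   -0.03356   -0.03356
  eq           8.132     0.1694     0.1951     0.4586
  solve Keq expr → x = -0.01678; check Q = 2.8280e-05
Then change container volume by factor 2 (V_new/V_old).
Step 2:
                   C          X          J          D
  init         4.066    0.08472    0.09757     0.2293
  Δ         -0.04566    0.09132    0.09132    0.09132
  eq            4.02      0.176     0.1889     0.3206
  solve Keq expr → x = 0.04566; check Q = 2.8280e-05
Then change container volume by factor 0.8 (V_new/V_old).
Step 3:
                   C          X          J          D
  init         5.025     0.2201     0.2361     0.4008
  Δ          0.02237   -0.04473   -0.04473   -0.04473
  eq           5.048     0.1753     0.1914     0.3561
  solve Keq expr → x = -0.02237; check Q = 2.8280e-05

x = -0.02237 M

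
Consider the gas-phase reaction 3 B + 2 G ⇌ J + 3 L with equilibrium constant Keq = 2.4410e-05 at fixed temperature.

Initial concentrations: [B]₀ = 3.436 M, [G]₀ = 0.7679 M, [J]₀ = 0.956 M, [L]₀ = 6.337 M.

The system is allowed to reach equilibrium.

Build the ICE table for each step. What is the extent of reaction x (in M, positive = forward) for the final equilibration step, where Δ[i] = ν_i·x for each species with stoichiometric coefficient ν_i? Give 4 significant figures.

Q₀ = 10.17 vs Keq = 2.4410e-05 ⇒ Q>K, reverse
Step 1:
                    B           G           J           L
  Initial       3.436      0.7679       0.956       6.337
  Change        2.865        1.91      -0.955      -2.865
  Equil         6.301       2.678    0.001046       3.472
  solve Keq expr → x = -0.955; check Q = 2.4410e-05

x = -0.955 M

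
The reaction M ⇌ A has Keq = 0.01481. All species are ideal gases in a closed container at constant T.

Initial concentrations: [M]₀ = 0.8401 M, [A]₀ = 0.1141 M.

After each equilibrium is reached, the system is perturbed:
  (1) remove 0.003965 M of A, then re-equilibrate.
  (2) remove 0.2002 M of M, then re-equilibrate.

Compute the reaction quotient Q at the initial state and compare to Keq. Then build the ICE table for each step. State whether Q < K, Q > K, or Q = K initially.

Q₀ = 0.1358 vs Keq = 0.01481 ⇒ Q>K, reverse
Step 1:
                   M          A
  I           0.8401     0.1141
  C           0.1002    -0.1002
  E           0.9403    0.01393
  solve Keq expr → x = -0.1002; check Q = 0.01481
Then remove 0.003965 M of A.
Step 2:
                   M          A
  I           0.9403    0.00996
  C        -0.003907   0.003907
  E           0.9364    0.01387
  solve Keq expr → x = 0.003907; check Q = 0.01481
Then remove 0.2002 M of M.
Step 3:
                   M          A
  I           0.7362    0.01387
  C         0.002922  -0.002922
  E           0.7391    0.01095
  solve Keq expr → x = -0.002922; check Q = 0.01481

Q₀ = 0.1358; Q > K (proceeds reverse)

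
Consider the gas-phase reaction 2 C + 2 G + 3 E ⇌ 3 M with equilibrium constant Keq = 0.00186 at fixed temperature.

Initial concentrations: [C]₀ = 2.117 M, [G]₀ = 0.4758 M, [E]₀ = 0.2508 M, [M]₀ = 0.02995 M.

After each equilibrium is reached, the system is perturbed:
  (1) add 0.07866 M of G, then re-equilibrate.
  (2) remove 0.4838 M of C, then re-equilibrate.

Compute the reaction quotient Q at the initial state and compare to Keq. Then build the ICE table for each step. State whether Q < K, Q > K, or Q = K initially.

Q₀ = 0.001678; Q < K (proceeds forward)

Q₀ = 0.001678 vs Keq = 0.00186 ⇒ Q<K, forward
Step 1:
                    C           G           E           M
  I             2.117      0.4758      0.2508     0.02995
  C       -5.9993e-04 -5.9993e-04 -8.9989e-04  8.9989e-04
  E             2.116      0.4752      0.2499     0.03085
  solve Keq expr → x = 2.9996e-04; check Q = 0.00186
Then add 0.07866 M of G.
Step 2:
                    C           G           E           M
  I             2.116      0.5539      0.2499     0.03085
  C         -0.001888   -0.001888   -0.002833    0.002833
  E             2.115       0.552      0.2471     0.03368
  solve Keq expr → x = 9.4421e-04; check Q = 0.00186
Then remove 0.4838 M of C.
Step 3:
                    C           G           E           M
  I             1.631       0.552      0.2471     0.03368
  C          0.003117    0.003117    0.004675   -0.004675
  E             1.634      0.5551      0.2517     0.02901
  solve Keq expr → x = -0.001558; check Q = 0.00186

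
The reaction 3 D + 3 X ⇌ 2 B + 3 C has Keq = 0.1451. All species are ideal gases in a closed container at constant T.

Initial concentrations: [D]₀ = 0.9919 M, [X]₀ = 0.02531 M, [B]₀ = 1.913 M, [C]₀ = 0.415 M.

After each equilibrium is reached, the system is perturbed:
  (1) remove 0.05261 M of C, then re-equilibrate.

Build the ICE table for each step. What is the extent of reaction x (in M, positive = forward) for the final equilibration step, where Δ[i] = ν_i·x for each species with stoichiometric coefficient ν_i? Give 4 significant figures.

x = 0.01102 M

Q₀ = 1.6531e+04 vs Keq = 0.1451 ⇒ Q>K, reverse
Step 1:
                  D         X         B         C
  init       0.9919   0.02531     1.913     0.415
  Δ          0.2758    0.2758   -0.1839   -0.2758
  eq          1.268    0.3011     1.729    0.1392
  solve Keq expr → x = -0.09193; check Q = 0.1451
Then remove 0.05261 M of C.
Step 2:
                  D         X         B         C
  init        1.268    0.3011     1.729   0.08661
  Δ        -0.03307  -0.03307   0.02205   0.03307
  eq          1.235     0.268     1.751    0.1197
  solve Keq expr → x = 0.01102; check Q = 0.1451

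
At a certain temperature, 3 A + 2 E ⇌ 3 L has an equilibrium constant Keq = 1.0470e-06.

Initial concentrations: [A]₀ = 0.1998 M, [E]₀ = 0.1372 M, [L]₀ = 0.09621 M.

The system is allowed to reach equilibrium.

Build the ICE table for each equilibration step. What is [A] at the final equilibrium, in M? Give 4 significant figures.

[A]_eq = 0.295 M

Q₀ = 5.932 vs Keq = 1.0470e-06 ⇒ Q>K, reverse
Step 1:
                    A           E           L
  Initial      0.1998      0.1372     0.09621
  Change      0.09518     0.06346    -0.09518
  Equil         0.295      0.2007    0.001027
  solve Keq expr → x = -0.03173; check Q = 1.0470e-06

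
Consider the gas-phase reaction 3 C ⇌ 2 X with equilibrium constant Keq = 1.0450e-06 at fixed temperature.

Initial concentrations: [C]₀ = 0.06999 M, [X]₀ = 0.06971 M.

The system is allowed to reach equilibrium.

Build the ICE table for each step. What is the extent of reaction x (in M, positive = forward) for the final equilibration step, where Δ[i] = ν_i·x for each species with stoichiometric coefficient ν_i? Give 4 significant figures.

Q₀ = 14.17 vs Keq = 1.0450e-06 ⇒ Q>K, reverse
Step 1:
                    C           X
  I           0.06999     0.06971
  C            0.1045    -0.06964
  E            0.1744  7.4480e-05
  solve Keq expr → x = -0.03482; check Q = 1.0450e-06

x = -0.03482 M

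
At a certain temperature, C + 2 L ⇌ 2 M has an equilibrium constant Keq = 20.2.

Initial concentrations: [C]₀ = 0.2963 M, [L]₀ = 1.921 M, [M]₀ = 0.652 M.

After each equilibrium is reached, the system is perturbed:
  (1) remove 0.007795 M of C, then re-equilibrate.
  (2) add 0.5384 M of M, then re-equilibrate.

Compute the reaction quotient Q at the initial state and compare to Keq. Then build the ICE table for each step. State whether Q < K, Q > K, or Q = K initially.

Q₀ = 0.3888 vs Keq = 20.2 ⇒ Q<K, forward
Step 1:
                  C         L         M
  Initial    0.2963     1.921     0.652
  Change    -0.2614   -0.5227    0.5227
  Equil     0.03494     1.398     1.175
  solve Keq expr → x = 0.2614; check Q = 20.2
Then remove 0.007795 M of C.
Step 2:
                  C         L         M
  Initial   0.02715     1.398     1.175
  Change   0.006417   0.01283  -0.01283
  Equil     0.03356     1.411     1.162
  solve Keq expr → x = -0.006417; check Q = 20.2
Then add 0.5384 M of M.
Step 3:
                  C         L         M
  Initial   0.03356     1.411       1.7
  Change    0.02847   0.05694  -0.05694
  Equil     0.06203     1.468     1.643
  solve Keq expr → x = -0.02847; check Q = 20.2

Q₀ = 0.3888; Q < K (proceeds forward)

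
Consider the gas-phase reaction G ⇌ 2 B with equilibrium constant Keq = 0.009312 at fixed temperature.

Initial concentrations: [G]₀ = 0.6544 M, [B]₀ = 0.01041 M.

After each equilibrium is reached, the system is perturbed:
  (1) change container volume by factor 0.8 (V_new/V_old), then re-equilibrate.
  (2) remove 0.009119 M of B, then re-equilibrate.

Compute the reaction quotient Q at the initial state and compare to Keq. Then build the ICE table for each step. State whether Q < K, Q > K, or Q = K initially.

Q₀ = 1.6560e-04; Q < K (proceeds forward)

Q₀ = 1.6560e-04 vs Keq = 0.009312 ⇒ Q<K, forward
Step 1:
                   G          B
  init        0.6544    0.01041
  Δ         -0.03283    0.06567
  eq          0.6216    0.07608
  solve Keq expr → x = 0.03283; check Q = 0.009312
Then change container volume by factor 0.8 (V_new/V_old).
Step 2:
                   G          B
  init         0.777     0.0951
  Δ         0.004886  -0.009773
  eq          0.7818    0.08533
  solve Keq expr → x = -0.004886; check Q = 0.009312
Then remove 0.009119 M of B.
Step 3:
                   G          B
  init        0.7818    0.07621
  Δ        -0.004438   0.008876
  eq          0.7774    0.08508
  solve Keq expr → x = 0.004438; check Q = 0.009312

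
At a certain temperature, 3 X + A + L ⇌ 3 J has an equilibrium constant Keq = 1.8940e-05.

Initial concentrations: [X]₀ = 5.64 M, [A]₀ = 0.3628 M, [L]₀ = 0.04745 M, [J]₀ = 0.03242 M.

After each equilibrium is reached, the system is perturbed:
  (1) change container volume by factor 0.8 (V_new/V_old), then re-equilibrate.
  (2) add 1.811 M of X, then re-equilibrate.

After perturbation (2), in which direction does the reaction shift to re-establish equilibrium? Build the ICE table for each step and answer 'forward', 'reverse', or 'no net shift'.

Direction: forward

Q₀ = 1.1033e-05 vs Keq = 1.8940e-05 ⇒ Q<K, forward
Step 1:
                    X           A           L           J
  I              5.64      0.3628     0.04745     0.03242
  C         -0.005761    -0.00192    -0.00192    0.005761
  E             5.634      0.3609     0.04553     0.03818
  solve Keq expr → x = 0.00192; check Q = 1.8940e-05
Then change container volume by factor 0.8 (V_new/V_old).
Step 2:
                    X           A           L           J
  I             7.043      0.4511     0.05691     0.04773
  C          -0.00677   -0.002257   -0.002257     0.00677
  E             7.036      0.4488     0.05466      0.0545
  solve Keq expr → x = 0.002257; check Q = 1.8940e-05
Then add 1.811 M of X.
Step 3:
                    X           A           L           J
  I             8.847      0.4488     0.05466      0.0545
  C          -0.01202   -0.004007   -0.004007     0.01202
  E             8.835      0.4448     0.05065     0.06652
  solve Keq expr → x = 0.004007; check Q = 1.8940e-05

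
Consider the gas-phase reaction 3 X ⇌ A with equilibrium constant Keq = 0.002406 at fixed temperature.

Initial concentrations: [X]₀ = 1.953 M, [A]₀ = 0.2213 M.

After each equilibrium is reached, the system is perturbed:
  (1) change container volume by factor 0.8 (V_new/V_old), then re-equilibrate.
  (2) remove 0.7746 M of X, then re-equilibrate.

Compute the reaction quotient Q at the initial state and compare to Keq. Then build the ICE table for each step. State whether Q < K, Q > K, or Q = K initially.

Q₀ = 0.02971 vs Keq = 0.002406 ⇒ Q>K, reverse
Step 1:
                   X          A
  init         1.953     0.2213
  Δ           0.5506    -0.1835
  eq           2.504    0.03776
  solve Keq expr → x = -0.1835; check Q = 0.002406
Then change container volume by factor 0.8 (V_new/V_old).
Step 2:
                   X          A
  init          3.13     0.0472
  Δ         -0.06595    0.02198
  eq           3.064    0.06918
  solve Keq expr → x = 0.02198; check Q = 0.002406
Then remove 0.7746 M of X.
Step 3:
                   X          A
  init         2.289    0.06918
  Δ           0.1081   -0.03604
  eq           2.397    0.03314
  solve Keq expr → x = -0.03604; check Q = 0.002406

Q₀ = 0.02971; Q > K (proceeds reverse)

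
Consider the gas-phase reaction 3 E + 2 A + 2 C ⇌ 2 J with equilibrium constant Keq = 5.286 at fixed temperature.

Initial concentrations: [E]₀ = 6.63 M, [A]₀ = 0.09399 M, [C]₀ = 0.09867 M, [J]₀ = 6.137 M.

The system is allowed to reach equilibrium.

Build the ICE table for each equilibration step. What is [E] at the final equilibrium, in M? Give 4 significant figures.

[E]_eq = 7.04 M

Q₀ = 1503 vs Keq = 5.286 ⇒ Q>K, reverse
Step 1:
                  E         A         C         J
  init         6.63   0.09399   0.09867     6.137
  Δ          0.4098    0.2732    0.2732   -0.2732
  eq           7.04    0.3672    0.3719     5.864
  solve Keq expr → x = -0.1366; check Q = 5.286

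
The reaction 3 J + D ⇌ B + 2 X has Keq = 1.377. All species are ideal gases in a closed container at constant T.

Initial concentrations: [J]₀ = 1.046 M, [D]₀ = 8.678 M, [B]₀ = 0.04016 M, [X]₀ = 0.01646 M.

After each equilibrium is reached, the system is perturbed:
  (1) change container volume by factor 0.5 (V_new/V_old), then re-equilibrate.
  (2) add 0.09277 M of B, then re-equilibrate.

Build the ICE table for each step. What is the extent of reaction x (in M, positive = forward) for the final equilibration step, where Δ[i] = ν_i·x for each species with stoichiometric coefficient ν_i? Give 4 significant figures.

x = -0.00432 M

Q₀ = 1.0956e-06 vs Keq = 1.377 ⇒ Q<K, forward
Step 1:
                  J         D         B         X
  init        1.046     8.678   0.04016   0.01646
  Δ         -0.8371    -0.279     0.279    0.5581
  eq         0.2089     8.399    0.3192    0.5746
  solve Keq expr → x = 0.279; check Q = 1.377
Then change container volume by factor 0.5 (V_new/V_old).
Step 2:
                  J         D         B         X
  init       0.4177      16.8    0.6384     1.149
  Δ        -0.07253  -0.02418   0.02418   0.04835
  eq         0.3452     16.77    0.6626     1.197
  solve Keq expr → x = 0.02418; check Q = 1.377
Then add 0.09277 M of B.
Step 3:
                  J         D         B         X
  init       0.3452     16.77    0.7554     1.197
  Δ         0.01296   0.00432  -0.00432  -0.00864
  eq         0.3582     16.78     0.751     1.189
  solve Keq expr → x = -0.00432; check Q = 1.377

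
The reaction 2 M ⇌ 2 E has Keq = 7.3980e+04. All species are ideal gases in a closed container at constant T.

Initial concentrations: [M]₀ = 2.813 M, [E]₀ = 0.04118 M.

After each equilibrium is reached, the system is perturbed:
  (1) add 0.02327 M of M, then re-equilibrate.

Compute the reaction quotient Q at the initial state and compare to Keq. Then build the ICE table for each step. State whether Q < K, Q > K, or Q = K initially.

Q₀ = 2.1431e-04; Q < K (proceeds forward)

Q₀ = 2.1431e-04 vs Keq = 7.3980e+04 ⇒ Q<K, forward
Step 1:
                    M           E
  Initial       2.813     0.04118
  Change       -2.803       2.803
  Equil       0.01046       2.844
  solve Keq expr → x = 1.401; check Q = 7.3980e+04
Then add 0.02327 M of M.
Step 2:
                    M           E
  Initial     0.03373       2.844
  Change     -0.02318     0.02318
  Equil       0.01054       2.867
  solve Keq expr → x = 0.01159; check Q = 7.3980e+04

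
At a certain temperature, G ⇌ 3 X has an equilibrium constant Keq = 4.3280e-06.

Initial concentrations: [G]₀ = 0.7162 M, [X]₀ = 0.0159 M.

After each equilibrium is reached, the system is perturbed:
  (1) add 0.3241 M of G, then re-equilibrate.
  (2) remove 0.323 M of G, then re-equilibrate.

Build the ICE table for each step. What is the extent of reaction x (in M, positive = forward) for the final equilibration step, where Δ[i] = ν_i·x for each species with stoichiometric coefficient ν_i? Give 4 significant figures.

Q₀ = 5.6125e-06 vs Keq = 4.3280e-06 ⇒ Q>K, reverse
Step 1:
                  G         X
  I          0.7162    0.0159
  C       4.3882e-04 -0.001316
  E          0.7166   0.01458
  solve Keq expr → x = -4.3882e-04; check Q = 4.3280e-06
Then add 0.3241 M of G.
Step 2:
                  G         X
  I           1.041   0.01458
  C       -6.4266e-04  0.001928
  E            1.04   0.01651
  solve Keq expr → x = 6.4266e-04; check Q = 4.3280e-06
Then remove 0.323 M of G.
Step 3:
                  G         X
  I          0.7171   0.01651
  C       6.4018e-04 -0.001921
  E          0.7177   0.01459
  solve Keq expr → x = -6.4018e-04; check Q = 4.3280e-06

x = -6.4018e-04 M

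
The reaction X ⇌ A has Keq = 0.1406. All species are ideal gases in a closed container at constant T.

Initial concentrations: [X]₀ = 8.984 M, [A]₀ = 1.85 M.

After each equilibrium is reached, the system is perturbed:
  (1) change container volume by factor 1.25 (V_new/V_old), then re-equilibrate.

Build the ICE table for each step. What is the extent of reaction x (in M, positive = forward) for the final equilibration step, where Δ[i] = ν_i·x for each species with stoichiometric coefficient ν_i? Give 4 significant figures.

Q₀ = 0.2059 vs Keq = 0.1406 ⇒ Q>K, reverse
Step 1:
                  X         A
  init        8.984      1.85
  Δ          0.5145   -0.5145
  eq          9.499     1.335
  solve Keq expr → x = -0.5145; check Q = 0.1406
Then change container volume by factor 1.25 (V_new/V_old).
Step 2:
                  X         A
  init        7.599     1.068
  Δ               0         0
  eq          7.599     1.068
  solve Keq expr → x = 0; check Q = 0.1406

x = 0 M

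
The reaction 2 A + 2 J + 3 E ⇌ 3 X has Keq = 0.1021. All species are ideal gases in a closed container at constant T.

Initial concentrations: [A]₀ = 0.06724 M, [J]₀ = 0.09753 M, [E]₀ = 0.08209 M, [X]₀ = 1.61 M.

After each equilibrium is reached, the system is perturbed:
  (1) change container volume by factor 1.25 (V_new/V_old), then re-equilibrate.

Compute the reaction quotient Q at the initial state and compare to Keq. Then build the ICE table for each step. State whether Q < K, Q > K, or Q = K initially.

Q₀ = 1.7542e+08; Q > K (proceeds reverse)

Q₀ = 1.7542e+08 vs Keq = 0.1021 ⇒ Q>K, reverse
Step 1:
                  A         J         E         X
  Initial   0.06724   0.09753   0.08209      1.61
  Change     0.7656    0.7656     1.148    -1.148
  Equil      0.8329    0.8632     1.231    0.4616
  solve Keq expr → x = -0.3828; check Q = 0.1021
Then change container volume by factor 1.25 (V_new/V_old).
Step 2:
                  A         J         E         X
  Initial    0.6663    0.6905    0.9844    0.3692
  Change    0.03811   0.03811   0.05716  -0.05716
  Equil      0.7044    0.7286     1.042    0.3121
  solve Keq expr → x = -0.01905; check Q = 0.1021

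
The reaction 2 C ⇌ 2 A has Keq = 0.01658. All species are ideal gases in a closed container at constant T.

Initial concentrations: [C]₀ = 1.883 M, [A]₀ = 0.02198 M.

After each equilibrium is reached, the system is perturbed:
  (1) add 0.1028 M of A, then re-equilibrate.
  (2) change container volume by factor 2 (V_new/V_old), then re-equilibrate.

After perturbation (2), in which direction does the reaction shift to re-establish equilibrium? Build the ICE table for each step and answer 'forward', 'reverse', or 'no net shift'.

Direction: no net shift

Q₀ = 1.3626e-04 vs Keq = 0.01658 ⇒ Q<K, forward
Step 1:
                    C           A
  Initial       1.883     0.02198
  Change      -0.1953      0.1953
  Equil         1.688      0.2173
  solve Keq expr → x = 0.09767; check Q = 0.01658
Then add 0.1028 M of A.
Step 2:
                    C           A
  Initial       1.688      0.3201
  Change      0.09107    -0.09107
  Equil         1.779       0.229
  solve Keq expr → x = -0.04554; check Q = 0.01658
Then change container volume by factor 2 (V_new/V_old).
Step 3:
                    C           A
  Initial      0.8894      0.1145
  Change            0           0
  Equil        0.8894      0.1145
  solve Keq expr → x = 0; check Q = 0.01658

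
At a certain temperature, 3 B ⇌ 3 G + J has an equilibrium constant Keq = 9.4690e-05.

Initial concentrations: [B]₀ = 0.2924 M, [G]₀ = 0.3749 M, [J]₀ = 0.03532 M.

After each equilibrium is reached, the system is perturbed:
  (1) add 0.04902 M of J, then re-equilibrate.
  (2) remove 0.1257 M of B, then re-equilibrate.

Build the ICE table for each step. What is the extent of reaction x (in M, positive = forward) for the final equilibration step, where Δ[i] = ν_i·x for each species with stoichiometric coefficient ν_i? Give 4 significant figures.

x = -0.00241 M

Q₀ = 0.07444 vs Keq = 9.4690e-05 ⇒ Q>K, reverse
Step 1:
                   B          G          J
  Initial     0.2924     0.3749    0.03532
  Change      0.1051    -0.1051   -0.03502
  Equil       0.3975     0.2698 3.0255e-04
  solve Keq expr → x = -0.03502; check Q = 9.4690e-05
Then add 0.04902 M of J.
Step 2:
                   B          G          J
  Initial     0.3975     0.2698    0.04932
  Change      0.1319    -0.1319   -0.04397
  Equil       0.5294     0.1379   0.005352
  solve Keq expr → x = -0.04397; check Q = 9.4690e-05
Then remove 0.1257 M of B.
Step 3:
                   B          G          J
  Initial     0.4037     0.1379   0.005352
  Change    0.007231  -0.007231   -0.00241
  Equil       0.4109     0.1307   0.002942
  solve Keq expr → x = -0.00241; check Q = 9.4690e-05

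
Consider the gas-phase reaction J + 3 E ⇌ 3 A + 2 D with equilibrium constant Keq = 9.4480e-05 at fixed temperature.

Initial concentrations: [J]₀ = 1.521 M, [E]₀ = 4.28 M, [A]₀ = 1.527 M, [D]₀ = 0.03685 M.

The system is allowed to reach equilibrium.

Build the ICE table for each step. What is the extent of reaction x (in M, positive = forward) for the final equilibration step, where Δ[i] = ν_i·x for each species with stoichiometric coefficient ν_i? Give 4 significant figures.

Q₀ = 4.0544e-05 vs Keq = 9.4480e-05 ⇒ Q<K, forward
Step 1:
                    J           E           A           D
  Initial       1.521        4.28       1.527     0.03685
  Change     -0.00867    -0.02601     0.02601     0.01734
  Equil         1.512       4.254       1.553     0.05419
  solve Keq expr → x = 0.00867; check Q = 9.4480e-05

x = 0.00867 M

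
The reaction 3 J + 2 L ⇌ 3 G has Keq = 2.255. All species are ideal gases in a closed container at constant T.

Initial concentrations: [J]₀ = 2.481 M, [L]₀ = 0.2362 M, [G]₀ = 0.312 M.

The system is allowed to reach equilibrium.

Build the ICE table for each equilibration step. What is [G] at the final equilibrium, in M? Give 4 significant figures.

[G]_eq = 0.5465 M

Q₀ = 0.03565 vs Keq = 2.255 ⇒ Q<K, forward
Step 1:
                    J           L           G
  Initial       2.481      0.2362       0.312
  Change      -0.2345     -0.1563      0.2345
  Equil         2.247     0.07989      0.5465
  solve Keq expr → x = 0.07815; check Q = 2.255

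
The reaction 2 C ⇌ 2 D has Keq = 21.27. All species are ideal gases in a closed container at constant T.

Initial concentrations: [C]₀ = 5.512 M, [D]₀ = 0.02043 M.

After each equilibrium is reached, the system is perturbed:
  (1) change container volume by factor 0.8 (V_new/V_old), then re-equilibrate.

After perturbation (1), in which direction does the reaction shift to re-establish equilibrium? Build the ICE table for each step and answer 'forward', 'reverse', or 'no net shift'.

Direction: no net shift

Q₀ = 1.3738e-05 vs Keq = 21.27 ⇒ Q<K, forward
Step 1:
                   C          D
  Initial      5.512    0.02043
  Change      -4.526      4.526
  Equil       0.9858      4.547
  solve Keq expr → x = 2.263; check Q = 21.27
Then change container volume by factor 0.8 (V_new/V_old).
Step 2:
                   C          D
  Initial      1.232      5.683
  Change           0          0
  Equil        1.232      5.683
  solve Keq expr → x = 0; check Q = 21.27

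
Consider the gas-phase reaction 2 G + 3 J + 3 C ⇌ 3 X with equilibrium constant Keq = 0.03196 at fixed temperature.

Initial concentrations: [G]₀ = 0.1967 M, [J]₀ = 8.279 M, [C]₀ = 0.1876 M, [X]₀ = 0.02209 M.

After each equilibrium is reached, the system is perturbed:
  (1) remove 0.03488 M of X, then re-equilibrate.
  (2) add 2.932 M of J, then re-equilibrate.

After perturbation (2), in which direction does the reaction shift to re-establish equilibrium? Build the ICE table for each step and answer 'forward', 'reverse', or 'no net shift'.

Direction: forward

Q₀ = 7.4361e-05 vs Keq = 0.03196 ⇒ Q<K, forward
Step 1:
                  G         J         C         X
  I          0.1967     8.279    0.1876   0.02209
  C        -0.04481  -0.06722  -0.06722   0.06722
  E          0.1519     8.212    0.1204   0.08931
  solve Keq expr → x = 0.02241; check Q = 0.03196
Then remove 0.03488 M of X.
Step 2:
                  G         J         C         X
  I          0.1519     8.212    0.1204   0.05443
  C        -0.01176  -0.01765  -0.01765   0.01765
  E          0.1401     8.194    0.1027   0.07207
  solve Keq expr → x = 0.005882; check Q = 0.03196
Then add 2.932 M of J.
Step 3:
                  G         J         C         X
  I          0.1401     11.13    0.1027   0.07207
  C       -0.007681  -0.01152  -0.01152   0.01152
  E          0.1324     11.11   0.09121    0.0836
  solve Keq expr → x = 0.003841; check Q = 0.03196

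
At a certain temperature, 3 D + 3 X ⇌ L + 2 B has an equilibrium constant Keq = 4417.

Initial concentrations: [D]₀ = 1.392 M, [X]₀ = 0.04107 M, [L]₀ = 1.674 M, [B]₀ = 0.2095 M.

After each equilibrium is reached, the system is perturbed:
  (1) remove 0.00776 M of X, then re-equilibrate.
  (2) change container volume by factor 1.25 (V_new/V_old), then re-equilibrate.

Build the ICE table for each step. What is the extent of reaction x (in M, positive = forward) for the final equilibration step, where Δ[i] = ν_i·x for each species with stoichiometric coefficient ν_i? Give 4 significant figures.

Q₀ = 393.2 vs Keq = 4417 ⇒ Q<K, forward
Step 1:
                  D         X         L         B
  I           1.392   0.04107     1.674    0.2095
  C        -0.02157  -0.02157  0.007191   0.01438
  E            1.37    0.0195     1.681    0.2239
  solve Keq expr → x = 0.007191; check Q = 4417
Then remove 0.00776 M of X.
Step 2:
                  D         X         L         B
  I            1.37   0.01174     1.681    0.2239
  C        0.007362  0.007362 -0.002454 -0.004908
  E           1.378    0.0191     1.679     0.219
  solve Keq expr → x = -0.002454; check Q = 4417
Then change container volume by factor 1.25 (V_new/V_old).
Step 3:
                  D         X         L         B
  I           1.102   0.01528     1.343    0.1752
  C        0.003579  0.003579 -0.001193 -0.002386
  E           1.106   0.01886     1.342    0.1728
  solve Keq expr → x = -0.001193; check Q = 4417

x = -0.001193 M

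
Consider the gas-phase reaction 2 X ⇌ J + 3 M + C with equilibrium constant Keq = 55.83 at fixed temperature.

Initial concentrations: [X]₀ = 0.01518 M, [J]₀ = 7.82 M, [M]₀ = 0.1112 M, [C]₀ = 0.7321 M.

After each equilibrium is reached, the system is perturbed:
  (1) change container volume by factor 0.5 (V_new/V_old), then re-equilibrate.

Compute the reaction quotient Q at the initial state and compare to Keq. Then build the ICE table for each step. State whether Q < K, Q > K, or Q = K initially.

Q₀ = 34.16; Q < K (proceeds forward)

Q₀ = 34.16 vs Keq = 55.83 ⇒ Q<K, forward
Step 1:
                  X         J         M         C
  I         0.01518      7.82    0.1112    0.7321
  C       -0.002651  0.001325  0.003976  0.001325
  E         0.01253     7.821    0.1152    0.7334
  solve Keq expr → x = 0.001325; check Q = 55.83
Then change container volume by factor 0.5 (V_new/V_old).
Step 2:
                  X         J         M         C
  I         0.02506     15.64    0.2304     1.467
  C         0.02743  -0.01372  -0.04115  -0.01372
  E         0.05249     15.63    0.1892     1.453
  solve Keq expr → x = -0.01372; check Q = 55.83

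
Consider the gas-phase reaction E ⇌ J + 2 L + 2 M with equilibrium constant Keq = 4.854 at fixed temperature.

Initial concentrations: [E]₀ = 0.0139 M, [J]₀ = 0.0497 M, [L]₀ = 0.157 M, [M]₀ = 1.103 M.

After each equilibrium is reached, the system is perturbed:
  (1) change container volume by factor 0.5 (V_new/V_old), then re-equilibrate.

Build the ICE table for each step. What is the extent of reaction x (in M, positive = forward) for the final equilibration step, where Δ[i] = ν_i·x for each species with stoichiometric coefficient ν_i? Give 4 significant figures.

x = -0.01256 M

Q₀ = 0.1072 vs Keq = 4.854 ⇒ Q<K, forward
Step 1:
                   E          J          L          M
  Initial     0.0139     0.0497      0.157      1.103
  Change    -0.01334    0.01334    0.02668    0.02668
  Equil   5.5920e-04    0.06304     0.1837       1.13
  solve Keq expr → x = 0.01334; check Q = 4.854
Then change container volume by factor 0.5 (V_new/V_old).
Step 2:
                   E          J          L          M
  Initial   0.001118     0.1261     0.3674      2.259
  Change     0.01256   -0.01256   -0.02511   -0.02511
  Equil      0.01368     0.1135     0.3422      2.234
  solve Keq expr → x = -0.01256; check Q = 4.854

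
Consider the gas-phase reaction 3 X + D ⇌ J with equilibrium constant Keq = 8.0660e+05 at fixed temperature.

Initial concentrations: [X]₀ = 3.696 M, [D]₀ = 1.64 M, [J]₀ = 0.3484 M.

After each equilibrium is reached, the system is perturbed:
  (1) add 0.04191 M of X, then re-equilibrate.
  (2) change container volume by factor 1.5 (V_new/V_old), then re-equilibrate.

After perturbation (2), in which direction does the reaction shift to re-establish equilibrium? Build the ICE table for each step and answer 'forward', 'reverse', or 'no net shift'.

Q₀ = 0.004208 vs Keq = 8.0660e+05 ⇒ Q<K, forward
Step 1:
                  X         D         J
  Initial     3.696      1.64    0.3484
  Change     -3.679    -1.226     1.226
  Equil     0.01678    0.4136     1.575
  solve Keq expr → x = 1.226; check Q = 8.0660e+05
Then add 0.04191 M of X.
Step 2:
                  X         D         J
  Initial   0.05869    0.4136     1.575
  Change   -0.04167  -0.01389   0.01389
  Equil     0.01702    0.3997     1.589
  solve Keq expr → x = 0.01389; check Q = 8.0660e+05
Then change container volume by factor 1.5 (V_new/V_old).
Step 3:
                  X         D         J
  Initial   0.01134    0.2665     1.059
  Change   0.005623  0.001874 -0.001874
  Equil     0.01697    0.2683     1.057
  solve Keq expr → x = -0.001874; check Q = 8.0660e+05

Direction: reverse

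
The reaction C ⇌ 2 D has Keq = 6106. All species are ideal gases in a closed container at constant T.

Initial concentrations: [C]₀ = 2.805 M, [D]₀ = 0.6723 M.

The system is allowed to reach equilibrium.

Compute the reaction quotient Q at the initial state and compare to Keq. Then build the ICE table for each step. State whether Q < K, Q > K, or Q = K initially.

Q₀ = 0.1611 vs Keq = 6106 ⇒ Q<K, forward
Step 1:
                  C         D
  Initial     2.805    0.6723
  Change     -2.799     5.597
  Equil    0.006437     6.269
  solve Keq expr → x = 2.799; check Q = 6106

Q₀ = 0.1611; Q < K (proceeds forward)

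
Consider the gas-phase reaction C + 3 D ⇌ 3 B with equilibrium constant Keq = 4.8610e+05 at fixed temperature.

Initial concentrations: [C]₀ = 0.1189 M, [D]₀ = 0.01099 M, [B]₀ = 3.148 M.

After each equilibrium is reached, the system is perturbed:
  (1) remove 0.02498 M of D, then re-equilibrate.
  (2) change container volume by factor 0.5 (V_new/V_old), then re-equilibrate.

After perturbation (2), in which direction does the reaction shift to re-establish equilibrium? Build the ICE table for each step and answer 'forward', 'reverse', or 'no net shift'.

Direction: forward

Q₀ = 1.9766e+08 vs Keq = 4.8610e+05 ⇒ Q>K, reverse
Step 1:
                   C          D          B
  I           0.1189    0.01099      3.148
  C          0.02149    0.06447   -0.06447
  E           0.1404    0.07546      3.084
  solve Keq expr → x = -0.02149; check Q = 4.8610e+05
Then remove 0.02498 M of D.
Step 2:
                   C          D          B
  I           0.1404    0.05048      3.084
  C         0.007698    0.02309   -0.02309
  E           0.1481    0.07357       3.06
  solve Keq expr → x = -0.007698; check Q = 4.8610e+05
Then change container volume by factor 0.5 (V_new/V_old).
Step 3:
                   C          D          B
  I           0.2962     0.1471      6.121
  C        -0.009509   -0.02853    0.02853
  E           0.2867     0.1186      6.149
  solve Keq expr → x = 0.009509; check Q = 4.8610e+05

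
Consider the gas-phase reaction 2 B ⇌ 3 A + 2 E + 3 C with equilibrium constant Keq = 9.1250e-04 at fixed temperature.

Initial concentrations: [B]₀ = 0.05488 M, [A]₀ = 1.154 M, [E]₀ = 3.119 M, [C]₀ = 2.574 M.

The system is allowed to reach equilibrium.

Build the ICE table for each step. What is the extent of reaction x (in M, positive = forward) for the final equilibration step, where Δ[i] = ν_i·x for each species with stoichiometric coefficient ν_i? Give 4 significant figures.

Q₀ = 8.4654e+04 vs Keq = 9.1250e-04 ⇒ Q>K, reverse
Step 1:
                  B         A         E         C
  I         0.05488     1.154     3.119     2.574
  C          0.7477    -1.122   -0.7477    -1.122
  E          0.8026   0.03243     2.371     1.452
  solve Keq expr → x = -0.3739; check Q = 9.1250e-04

x = -0.3739 M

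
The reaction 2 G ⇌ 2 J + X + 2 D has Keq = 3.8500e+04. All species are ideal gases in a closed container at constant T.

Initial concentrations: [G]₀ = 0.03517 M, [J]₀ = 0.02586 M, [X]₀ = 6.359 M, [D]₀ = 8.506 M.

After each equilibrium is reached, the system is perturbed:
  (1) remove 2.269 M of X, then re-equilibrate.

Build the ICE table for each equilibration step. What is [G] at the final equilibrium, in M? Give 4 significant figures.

Q₀ = 248.7 vs Keq = 3.8500e+04 ⇒ Q<K, forward
Step 1:
                  G         J         X         D
  Initial   0.03517   0.02586     6.359     8.506
  Change   -0.02913   0.02913   0.01457   0.02913
  Equil    0.006039   0.05499     6.374     8.535
  solve Keq expr → x = 0.01457; check Q = 3.8500e+04
Then remove 2.269 M of X.
Step 2:
                  G         J         X         D
  Initial  0.006039   0.05499     4.105     8.535
  Change  -0.001095  0.001095 5.4762e-04  0.001095
  Equil    0.004944   0.05609     4.105     8.536
  solve Keq expr → x = 5.4762e-04; check Q = 3.8500e+04

[G]_eq = 0.004944 M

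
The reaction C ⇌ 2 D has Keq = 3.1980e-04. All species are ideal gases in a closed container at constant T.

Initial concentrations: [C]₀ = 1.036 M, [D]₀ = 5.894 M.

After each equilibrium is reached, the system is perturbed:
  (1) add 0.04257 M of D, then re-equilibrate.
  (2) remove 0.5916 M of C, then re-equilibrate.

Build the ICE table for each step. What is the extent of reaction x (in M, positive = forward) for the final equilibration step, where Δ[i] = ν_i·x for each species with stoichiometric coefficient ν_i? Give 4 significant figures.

Q₀ = 33.53 vs Keq = 3.1980e-04 ⇒ Q>K, reverse
Step 1:
                   C          D
  Initial      1.036      5.894
  Change       2.929     -5.858
  Equil        3.965    0.03561
  solve Keq expr → x = -2.929; check Q = 3.1980e-04
Then add 0.04257 M of D.
Step 2:
                   C          D
  Initial      3.965    0.07818
  Change     0.02124   -0.04247
  Equil        3.986    0.03571
  solve Keq expr → x = -0.02124; check Q = 3.1980e-04
Then remove 0.5916 M of C.
Step 3:
                   C          D
  Initial      3.395    0.03571
  Change    0.001375  -0.002749
  Equil        3.396    0.03296
  solve Keq expr → x = -0.001375; check Q = 3.1980e-04

x = -0.001375 M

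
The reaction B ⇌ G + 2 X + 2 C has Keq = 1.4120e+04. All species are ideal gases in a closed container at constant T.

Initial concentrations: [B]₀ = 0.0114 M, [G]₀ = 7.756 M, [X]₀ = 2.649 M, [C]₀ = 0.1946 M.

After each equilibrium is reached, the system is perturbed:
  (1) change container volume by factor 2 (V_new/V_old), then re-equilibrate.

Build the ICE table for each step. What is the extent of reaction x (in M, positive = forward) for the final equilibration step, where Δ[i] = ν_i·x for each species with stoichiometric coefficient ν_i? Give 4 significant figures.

Q₀ = 180.8 vs Keq = 1.4120e+04 ⇒ Q<K, forward
Step 1:
                  B         G         X         C
  I          0.0114     7.756     2.649    0.1946
  C        -0.01122   0.01122   0.02243   0.02243
  E       1.8491e-04     7.767     2.671     0.217
  solve Keq expr → x = 0.01122; check Q = 1.4120e+04
Then change container volume by factor 2 (V_new/V_old).
Step 2:
                  B         G         X         C
  I       9.2455e-05     3.884     1.336    0.1085
  C       -8.6656e-05 8.6656e-05 1.7331e-04 1.7331e-04
  E       5.7985e-06     3.884     1.336    0.1087
  solve Keq expr → x = 8.6656e-05; check Q = 1.4120e+04

x = 8.6656e-05 M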